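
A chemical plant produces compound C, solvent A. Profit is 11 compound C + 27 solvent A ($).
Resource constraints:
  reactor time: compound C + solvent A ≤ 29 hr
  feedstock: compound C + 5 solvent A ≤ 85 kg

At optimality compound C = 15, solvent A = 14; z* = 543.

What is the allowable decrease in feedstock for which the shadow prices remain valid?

Binding constraints: reactor time, feedstock. The basis is B = [[1,1],[1,5]] with det 4.
Per unit decrease in feedstock, x* moves by d = (0.25, -0.25).
The basis stays optimal until solvent A reaches 0; allowable decrease = 56 kg.

56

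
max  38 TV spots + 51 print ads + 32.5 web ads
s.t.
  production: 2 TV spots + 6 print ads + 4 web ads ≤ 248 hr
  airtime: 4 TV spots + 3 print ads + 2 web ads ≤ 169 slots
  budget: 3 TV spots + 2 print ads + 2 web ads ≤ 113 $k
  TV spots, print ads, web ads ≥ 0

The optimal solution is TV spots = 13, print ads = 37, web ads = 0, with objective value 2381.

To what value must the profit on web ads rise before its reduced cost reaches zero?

Binding: production and budget. Non-binding: airtime (6 unused).
By complementary slackness, y = 0 for the non-binding constraint.
Dual feasibility on the basic columns requires 2·y_production + 3·y_budget = 38, 6·y_production + 2·y_budget = 51.
This yields shadow prices y_production = 5.5, y_budget = 9.
web ads enters the basis when its profit ≥ yᵀa₃ = 5.5·4 + 9·2 = 40.

40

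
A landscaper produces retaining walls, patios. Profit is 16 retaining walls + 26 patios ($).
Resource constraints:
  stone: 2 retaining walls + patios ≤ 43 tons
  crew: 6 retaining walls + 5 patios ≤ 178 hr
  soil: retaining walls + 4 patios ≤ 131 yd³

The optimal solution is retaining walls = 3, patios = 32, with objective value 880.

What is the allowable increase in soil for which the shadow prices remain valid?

Binding constraints: crew, soil. The basis is B = [[6,5],[1,4]] with det 19.
Per unit increase in soil, x* moves by d = (-0.2632, 0.3158).
The basis stays optimal until retaining walls reaches 0; allowable increase = 11.4 yd³.

11.4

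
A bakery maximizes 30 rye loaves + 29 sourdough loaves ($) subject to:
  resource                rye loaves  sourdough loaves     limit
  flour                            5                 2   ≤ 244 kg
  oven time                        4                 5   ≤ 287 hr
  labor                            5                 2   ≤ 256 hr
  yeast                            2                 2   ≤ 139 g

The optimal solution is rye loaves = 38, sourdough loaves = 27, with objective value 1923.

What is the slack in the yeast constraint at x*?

9

yeast used = 2·38 + 2·27 = 130; slack = 139 − 130 = 9.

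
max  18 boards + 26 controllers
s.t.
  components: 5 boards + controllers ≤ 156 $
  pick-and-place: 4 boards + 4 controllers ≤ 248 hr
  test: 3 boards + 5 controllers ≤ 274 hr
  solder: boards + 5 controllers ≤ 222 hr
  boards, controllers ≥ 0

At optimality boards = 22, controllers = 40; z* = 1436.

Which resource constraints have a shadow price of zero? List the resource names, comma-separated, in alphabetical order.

components: 150/156 (slack 6)
pick-and-place: 248/248 (binding)
test: 266/274 (slack 8)
solder: 222/222 (binding)
By complementary slackness, a constraint with positive slack has shadow price 0 → components, test.

components, test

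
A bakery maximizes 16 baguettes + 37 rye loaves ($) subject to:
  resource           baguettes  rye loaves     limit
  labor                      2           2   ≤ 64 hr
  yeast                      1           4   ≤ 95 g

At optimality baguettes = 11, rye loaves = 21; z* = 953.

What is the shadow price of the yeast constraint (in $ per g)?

7

At the optimum: labor uses 64 of 64 (binding); yeast uses 95 of 95 (binding).
The binding rows give the dual system: 2·y_labor + 1·y_yeast = 16 and 2·y_labor + 4·y_yeast = 37.
→ y_labor = 4.5 and y_yeast = 7.
Shadow price of yeast = 7.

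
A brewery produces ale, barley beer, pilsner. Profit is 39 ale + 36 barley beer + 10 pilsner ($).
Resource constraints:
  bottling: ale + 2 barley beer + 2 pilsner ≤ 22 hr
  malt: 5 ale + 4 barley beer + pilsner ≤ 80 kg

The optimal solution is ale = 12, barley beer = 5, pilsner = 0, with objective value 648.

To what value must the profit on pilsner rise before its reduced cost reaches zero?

15

At the optimum: bottling uses 22 of 22 (binding); malt uses 80 of 80 (binding).
From A_Bᵀ y = c: 1·y_bottling + 5·y_malt = 39; 2·y_bottling + 4·y_malt = 36.
This yields shadow prices y_bottling = 4, y_malt = 7.
pilsner enters the basis when its profit ≥ yᵀa₃ = 4·2 + 7·1 = 15.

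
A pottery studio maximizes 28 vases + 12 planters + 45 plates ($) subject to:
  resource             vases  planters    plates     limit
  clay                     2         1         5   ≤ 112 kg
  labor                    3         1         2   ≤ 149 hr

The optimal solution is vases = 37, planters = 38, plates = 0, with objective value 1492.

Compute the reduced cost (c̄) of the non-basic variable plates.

Both clay and labor are binding at x*.
From A_Bᵀ y = c: 2·y_clay + 3·y_labor = 28; 1·y_clay + 1·y_labor = 12.
→ y_clay = 8 and y_labor = 4.
Reduced cost of plates: c₃ − yᵀa₃ = 45 − (8·5 + 4·2) = 45 − 48 = -3.

-3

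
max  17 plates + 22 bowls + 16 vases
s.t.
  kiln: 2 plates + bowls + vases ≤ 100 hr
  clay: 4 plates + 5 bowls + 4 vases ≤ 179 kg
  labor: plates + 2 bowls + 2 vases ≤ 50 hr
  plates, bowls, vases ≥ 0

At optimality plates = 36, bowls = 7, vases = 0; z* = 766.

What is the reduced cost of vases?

-2

Check each constraint at x*: kiln 79/100 (slack 21); clay 179/179 (tight); labor 50/50 (tight).
Slack constraints have shadow price 0 (complementary slackness).
Dual feasibility on the basic columns requires 4·y_clay + 1·y_labor = 17, 5·y_clay + 2·y_labor = 22.
→ y_clay = 4 and y_labor = 1.
Reduced cost of vases: c₃ − yᵀa₃ = 16 − (4·4 + 1·2) = 16 − 18 = -2.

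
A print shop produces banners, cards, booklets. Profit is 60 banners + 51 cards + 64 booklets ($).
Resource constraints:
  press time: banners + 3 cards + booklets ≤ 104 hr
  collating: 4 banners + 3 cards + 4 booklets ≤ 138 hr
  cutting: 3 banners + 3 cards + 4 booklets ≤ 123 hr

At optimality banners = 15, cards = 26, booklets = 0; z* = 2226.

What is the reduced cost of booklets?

-4

Check each constraint at x*: press time 93/104 (slack 11); collating 138/138 (tight); cutting 123/123 (tight).
Slack constraints have shadow price 0 (complementary slackness).
The binding rows give the dual system: 4·y_collating + 3·y_cutting = 60 and 3·y_collating + 3·y_cutting = 51.
Solving: y_collating = 9, y_cutting = 8.
Reduced cost of booklets: c₃ − yᵀa₃ = 64 − (9·4 + 8·4) = 64 − 68 = -4.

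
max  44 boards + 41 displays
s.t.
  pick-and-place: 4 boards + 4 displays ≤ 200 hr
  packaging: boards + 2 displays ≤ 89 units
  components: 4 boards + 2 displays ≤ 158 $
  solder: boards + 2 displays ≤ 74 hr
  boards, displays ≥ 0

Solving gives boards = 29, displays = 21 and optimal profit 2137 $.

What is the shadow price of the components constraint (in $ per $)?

Check each constraint at x*: pick-and-place 200/200 (tight); packaging 71/89 (slack 18); components 158/158 (tight); solder 71/74 (slack 3).
Slack constraints have shadow price 0 (complementary slackness).
The binding rows give the dual system: 4·y_pick-and-place + 4·y_components = 44 and 4·y_pick-and-place + 2·y_components = 41.
Solving: y_pick-and-place = 9.5, y_components = 1.5.
Shadow price of components = 1.5.

1.5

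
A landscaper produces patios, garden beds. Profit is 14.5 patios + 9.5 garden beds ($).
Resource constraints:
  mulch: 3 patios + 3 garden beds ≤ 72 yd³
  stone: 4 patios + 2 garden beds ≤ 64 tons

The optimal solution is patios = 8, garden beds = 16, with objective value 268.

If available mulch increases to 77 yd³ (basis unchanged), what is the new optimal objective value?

275.5

Both mulch and stone are binding at x*.
Dual feasibility on the basic columns requires 3·y_mulch + 4·y_stone = 14.5, 3·y_mulch + 2·y_stone = 9.5.
→ y_mulch = 1.5 and y_stone = 2.5.
Δz = y_mulch·Δb = 1.5 × (5) = 7.5, so new z* = 268 + 7.5 = 275.5.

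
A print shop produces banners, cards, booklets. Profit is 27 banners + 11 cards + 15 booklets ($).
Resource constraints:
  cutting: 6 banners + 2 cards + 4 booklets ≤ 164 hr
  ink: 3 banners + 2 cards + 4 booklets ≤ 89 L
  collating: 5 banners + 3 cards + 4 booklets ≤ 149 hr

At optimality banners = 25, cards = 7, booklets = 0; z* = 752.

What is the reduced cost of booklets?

Binding: cutting and ink. Non-binding: collating (3 unused).
Since collating is not tight, its dual is 0.
Dual feasibility on the basic columns requires 6·y_cutting + 3·y_ink = 27, 2·y_cutting + 2·y_ink = 11.
Solving: y_cutting = 3.5, y_ink = 2.
Reduced cost of booklets: c₃ − yᵀa₃ = 15 − (3.5·4 + 2·4) = 15 − 22 = -7.

-7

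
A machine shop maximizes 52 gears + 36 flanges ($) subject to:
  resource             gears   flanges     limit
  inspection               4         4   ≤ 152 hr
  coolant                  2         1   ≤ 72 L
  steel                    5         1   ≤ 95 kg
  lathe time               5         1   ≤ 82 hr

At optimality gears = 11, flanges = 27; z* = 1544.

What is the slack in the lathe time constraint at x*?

lathe time used = 5·11 + 1·27 = 82; slack = 82 − 82 = 0.

0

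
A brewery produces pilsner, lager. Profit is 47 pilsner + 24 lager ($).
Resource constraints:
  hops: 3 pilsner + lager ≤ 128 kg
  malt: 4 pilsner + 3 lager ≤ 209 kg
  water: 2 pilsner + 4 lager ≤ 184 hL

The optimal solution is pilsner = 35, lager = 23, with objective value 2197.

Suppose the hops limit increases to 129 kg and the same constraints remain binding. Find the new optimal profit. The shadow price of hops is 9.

Δb = 1, so new z* = 2197 + (9)·(1) = 2197 + 9 = 2206.

2206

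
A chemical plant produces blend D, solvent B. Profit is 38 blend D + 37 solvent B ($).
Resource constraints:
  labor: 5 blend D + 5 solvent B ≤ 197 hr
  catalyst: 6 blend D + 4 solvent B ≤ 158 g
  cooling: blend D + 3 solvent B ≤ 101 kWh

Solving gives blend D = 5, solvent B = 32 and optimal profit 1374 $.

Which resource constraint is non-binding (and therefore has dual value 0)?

labor: 185/197 (slack 12)
catalyst: 158/158 (binding)
cooling: 101/101 (binding)
By complementary slackness, a constraint with positive slack has shadow price 0 → labor.

labor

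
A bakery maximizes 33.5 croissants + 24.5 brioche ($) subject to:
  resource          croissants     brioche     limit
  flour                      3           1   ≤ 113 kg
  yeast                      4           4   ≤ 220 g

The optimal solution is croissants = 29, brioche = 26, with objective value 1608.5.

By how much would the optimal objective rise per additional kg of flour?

At the optimum: flour uses 113 of 113 (binding); yeast uses 220 of 220 (binding).
Dual feasibility on the basic columns requires 3·y_flour + 4·y_yeast = 33.5, 1·y_flour + 4·y_yeast = 24.5.
This yields shadow prices y_flour = 4.5, y_yeast = 5.
Shadow price of flour = 4.5.

4.5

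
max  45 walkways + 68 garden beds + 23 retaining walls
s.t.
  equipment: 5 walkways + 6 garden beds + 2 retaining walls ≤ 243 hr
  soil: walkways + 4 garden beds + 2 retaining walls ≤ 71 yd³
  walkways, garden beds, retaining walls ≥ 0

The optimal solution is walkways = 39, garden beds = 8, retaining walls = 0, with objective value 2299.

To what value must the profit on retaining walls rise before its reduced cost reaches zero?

26

At the optimum: equipment uses 243 of 243 (binding); soil uses 71 of 71 (binding).
Dual feasibility on the basic columns requires 5·y_equipment + 1·y_soil = 45, 6·y_equipment + 4·y_soil = 68.
→ y_equipment = 8 and y_soil = 5.
retaining walls enters the basis when its profit ≥ yᵀa₃ = 8·2 + 5·2 = 26.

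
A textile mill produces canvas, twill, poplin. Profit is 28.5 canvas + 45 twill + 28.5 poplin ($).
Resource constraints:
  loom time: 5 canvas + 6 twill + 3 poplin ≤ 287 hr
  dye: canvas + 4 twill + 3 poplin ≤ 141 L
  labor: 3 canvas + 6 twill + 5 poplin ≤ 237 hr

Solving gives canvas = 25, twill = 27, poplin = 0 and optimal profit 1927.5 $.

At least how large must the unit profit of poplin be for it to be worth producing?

Binding: loom time and labor. Non-binding: dye (8 unused).
Slack constraints have shadow price 0 (complementary slackness).
Dual feasibility on the basic columns requires 5·y_loom time + 3·y_labor = 28.5, 6·y_loom time + 6·y_labor = 45.
This yields shadow prices y_loom time = 3, y_labor = 4.5.
poplin enters the basis when its profit ≥ yᵀa₃ = 3·3 + 4.5·5 = 31.5.

31.5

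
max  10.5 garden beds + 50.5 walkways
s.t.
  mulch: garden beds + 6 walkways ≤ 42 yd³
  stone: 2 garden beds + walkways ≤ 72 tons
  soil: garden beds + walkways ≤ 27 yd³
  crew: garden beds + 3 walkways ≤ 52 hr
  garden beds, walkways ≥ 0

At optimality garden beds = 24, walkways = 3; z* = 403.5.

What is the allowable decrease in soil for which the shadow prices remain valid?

20

Binding constraints: mulch, soil. The basis is B = [[1,6],[1,1]] with det -5.
Per unit decrease in soil, x* moves by d = (-1.2, 0.2).
The basis stays optimal until garden beds reaches 0; allowable decrease = 20 yd³.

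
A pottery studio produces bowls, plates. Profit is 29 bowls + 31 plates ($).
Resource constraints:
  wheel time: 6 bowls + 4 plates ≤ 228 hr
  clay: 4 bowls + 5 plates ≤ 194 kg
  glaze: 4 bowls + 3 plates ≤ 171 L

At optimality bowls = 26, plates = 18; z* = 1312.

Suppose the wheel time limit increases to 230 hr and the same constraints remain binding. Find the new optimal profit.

1315

Binding: wheel time and clay. Non-binding: glaze (13 unused).
By complementary slackness, y = 0 for the non-binding constraint.
From A_Bᵀ y = c: 6·y_wheel time + 4·y_clay = 29; 4·y_wheel time + 5·y_clay = 31.
→ y_wheel time = 1.5 and y_clay = 5.
Δz = y_wheel time·Δb = 1.5 × (2) = 3, so new z* = 1312 + 3 = 1315.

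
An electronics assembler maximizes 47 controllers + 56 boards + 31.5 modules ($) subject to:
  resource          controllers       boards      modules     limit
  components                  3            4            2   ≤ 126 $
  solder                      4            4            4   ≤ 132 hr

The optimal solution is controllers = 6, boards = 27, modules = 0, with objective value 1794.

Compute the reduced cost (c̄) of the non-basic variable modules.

-6.5

At the optimum: components uses 126 of 126 (binding); solder uses 132 of 132 (binding).
Dual feasibility on the basic columns requires 3·y_components + 4·y_solder = 47, 4·y_components + 4·y_solder = 56.
Solving: y_components = 9, y_solder = 5.
Reduced cost of modules: c₃ − yᵀa₃ = 31.5 − (9·2 + 5·4) = 31.5 − 38 = -6.5.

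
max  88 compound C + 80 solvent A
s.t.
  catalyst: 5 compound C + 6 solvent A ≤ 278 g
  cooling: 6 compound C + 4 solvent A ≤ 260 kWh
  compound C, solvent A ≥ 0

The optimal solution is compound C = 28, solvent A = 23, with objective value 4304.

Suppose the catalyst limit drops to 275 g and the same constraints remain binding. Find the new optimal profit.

Check each constraint at x*: catalyst 278/278 (tight); cooling 260/260 (tight).
Dual feasibility on the basic columns requires 5·y_catalyst + 6·y_cooling = 88, 6·y_catalyst + 4·y_cooling = 80.
This yields shadow prices y_catalyst = 8, y_cooling = 8.
Δz = y_catalyst·Δb = 8 × (-3) = -24, so new z* = 4304 − 24 = 4280.

4280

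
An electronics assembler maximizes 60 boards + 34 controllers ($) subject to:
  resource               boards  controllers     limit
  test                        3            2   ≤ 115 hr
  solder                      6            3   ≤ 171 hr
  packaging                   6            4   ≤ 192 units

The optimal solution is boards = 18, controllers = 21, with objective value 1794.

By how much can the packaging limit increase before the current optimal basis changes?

36

Binding constraints: solder, packaging. The basis is B = [[6,3],[6,4]] with det 6.
Per unit increase in packaging, x* moves by d = (-0.5, 1).
The basis stays optimal until boards reaches 0; allowable increase = 36 units.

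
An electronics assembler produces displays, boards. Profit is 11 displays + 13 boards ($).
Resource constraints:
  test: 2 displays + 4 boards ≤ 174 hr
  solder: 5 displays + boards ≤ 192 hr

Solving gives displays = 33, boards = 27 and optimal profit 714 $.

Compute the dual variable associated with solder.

Check each constraint at x*: test 174/174 (tight); solder 192/192 (tight).
From A_Bᵀ y = c: 2·y_test + 5·y_solder = 11; 4·y_test + 1·y_solder = 13.
Solving: y_test = 3, y_solder = 1.
Shadow price of solder = 1.

1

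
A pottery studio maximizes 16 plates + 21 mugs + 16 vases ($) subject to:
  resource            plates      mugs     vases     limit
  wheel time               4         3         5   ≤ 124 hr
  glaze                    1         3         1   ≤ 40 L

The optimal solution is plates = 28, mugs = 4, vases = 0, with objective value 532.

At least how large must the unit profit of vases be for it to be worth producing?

Check each constraint at x*: wheel time 124/124 (tight); glaze 40/40 (tight).
The binding rows give the dual system: 4·y_wheel time + 1·y_glaze = 16 and 3·y_wheel time + 3·y_glaze = 21.
Solving: y_wheel time = 3, y_glaze = 4.
vases enters the basis when its profit ≥ yᵀa₃ = 3·5 + 4·1 = 19.

19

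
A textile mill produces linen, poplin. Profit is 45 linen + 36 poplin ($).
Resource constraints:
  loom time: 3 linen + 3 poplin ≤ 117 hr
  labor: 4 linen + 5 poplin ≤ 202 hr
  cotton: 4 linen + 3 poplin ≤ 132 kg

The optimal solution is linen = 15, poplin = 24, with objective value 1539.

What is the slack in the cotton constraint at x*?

0

cotton used = 4·15 + 3·24 = 132; slack = 132 − 132 = 0.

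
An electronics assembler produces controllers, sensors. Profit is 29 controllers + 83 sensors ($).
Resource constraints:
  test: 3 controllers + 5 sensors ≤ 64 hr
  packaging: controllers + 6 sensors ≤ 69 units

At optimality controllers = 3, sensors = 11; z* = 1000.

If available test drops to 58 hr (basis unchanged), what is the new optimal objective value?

Check each constraint at x*: test 64/64 (tight); packaging 69/69 (tight).
Dual feasibility on the basic columns requires 3·y_test + 1·y_packaging = 29, 5·y_test + 6·y_packaging = 83.
Solving: y_test = 7, y_packaging = 8.
Δz = y_test·Δb = 7 × (-6) = -42, so new z* = 1000 − 42 = 958.

958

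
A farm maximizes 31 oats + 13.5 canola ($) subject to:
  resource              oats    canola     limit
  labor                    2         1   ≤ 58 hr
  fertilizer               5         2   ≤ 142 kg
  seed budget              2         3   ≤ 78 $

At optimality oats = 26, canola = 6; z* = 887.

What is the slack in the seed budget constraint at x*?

seed budget used = 2·26 + 3·6 = 70; slack = 78 − 70 = 8.

8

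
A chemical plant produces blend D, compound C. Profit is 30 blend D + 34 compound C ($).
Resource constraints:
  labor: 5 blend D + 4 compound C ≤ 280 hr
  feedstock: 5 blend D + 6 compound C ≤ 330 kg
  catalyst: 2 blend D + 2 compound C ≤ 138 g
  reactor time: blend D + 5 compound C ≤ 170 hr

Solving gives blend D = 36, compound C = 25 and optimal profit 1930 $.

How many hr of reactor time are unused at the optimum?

reactor time used = 1·36 + 5·25 = 161; slack = 170 − 161 = 9.

9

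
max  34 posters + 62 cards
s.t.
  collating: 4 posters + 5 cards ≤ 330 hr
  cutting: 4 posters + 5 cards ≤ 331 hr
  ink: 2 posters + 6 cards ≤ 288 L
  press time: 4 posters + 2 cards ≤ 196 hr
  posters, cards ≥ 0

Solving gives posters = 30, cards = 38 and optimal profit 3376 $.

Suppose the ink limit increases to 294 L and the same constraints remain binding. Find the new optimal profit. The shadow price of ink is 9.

3430

Δb = 6, so new z* = 3376 + (9)·(6) = 3376 + 54 = 3430.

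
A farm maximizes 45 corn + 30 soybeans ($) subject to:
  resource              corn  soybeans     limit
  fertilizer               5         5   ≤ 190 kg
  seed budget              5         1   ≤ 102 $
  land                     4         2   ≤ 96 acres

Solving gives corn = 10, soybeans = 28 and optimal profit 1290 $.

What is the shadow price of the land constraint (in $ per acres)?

Binding: fertilizer and land. Non-binding: seed budget (24 unused).
By complementary slackness, y = 0 for the non-binding constraint.
From A_Bᵀ y = c: 5·y_fertilizer + 4·y_land = 45; 5·y_fertilizer + 2·y_land = 30.
This yields shadow prices y_fertilizer = 3, y_land = 7.5.
Shadow price of land = 7.5.

7.5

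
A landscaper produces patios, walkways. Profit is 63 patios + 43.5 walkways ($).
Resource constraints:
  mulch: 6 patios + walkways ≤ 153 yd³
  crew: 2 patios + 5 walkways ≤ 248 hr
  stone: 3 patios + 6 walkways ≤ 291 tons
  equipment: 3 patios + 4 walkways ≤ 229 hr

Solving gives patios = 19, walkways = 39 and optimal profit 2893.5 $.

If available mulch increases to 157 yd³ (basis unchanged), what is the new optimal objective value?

Check each constraint at x*: mulch 153/153 (tight); crew 233/248 (slack 15); stone 291/291 (tight); equipment 213/229 (slack 16).
Slack constraints have shadow price 0 (complementary slackness).
Dual feasibility on the basic columns requires 6·y_mulch + 3·y_stone = 63, 1·y_mulch + 6·y_stone = 43.5.
→ y_mulch = 7.5 and y_stone = 6.
Δz = y_mulch·Δb = 7.5 × (4) = 30, so new z* = 2893.5 + 30 = 2923.5.

2923.5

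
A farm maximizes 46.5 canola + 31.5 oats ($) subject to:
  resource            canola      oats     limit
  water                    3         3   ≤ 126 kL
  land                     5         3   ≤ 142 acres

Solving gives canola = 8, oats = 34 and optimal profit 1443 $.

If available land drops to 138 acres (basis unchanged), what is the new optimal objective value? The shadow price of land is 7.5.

Δb = -4, so new z* = 1443 + (7.5)·(-4) = 1443 − 30 = 1413.

1413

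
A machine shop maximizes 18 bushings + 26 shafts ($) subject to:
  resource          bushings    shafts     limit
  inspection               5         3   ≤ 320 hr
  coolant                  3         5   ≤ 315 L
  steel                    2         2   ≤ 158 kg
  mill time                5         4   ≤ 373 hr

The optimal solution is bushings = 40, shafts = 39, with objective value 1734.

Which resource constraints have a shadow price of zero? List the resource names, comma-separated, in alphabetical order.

inspection, mill time

inspection: 317/320 (slack 3)
coolant: 315/315 (binding)
steel: 158/158 (binding)
mill time: 356/373 (slack 17)
By complementary slackness, a constraint with positive slack has shadow price 0 → inspection, mill time.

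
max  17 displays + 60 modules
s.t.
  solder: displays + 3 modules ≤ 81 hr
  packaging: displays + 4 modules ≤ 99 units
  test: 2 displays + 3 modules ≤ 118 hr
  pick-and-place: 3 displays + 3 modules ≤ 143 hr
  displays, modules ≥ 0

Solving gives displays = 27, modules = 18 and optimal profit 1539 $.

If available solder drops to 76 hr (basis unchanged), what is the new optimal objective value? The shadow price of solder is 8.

Δb = -5, so new z* = 1539 + (8)·(-5) = 1539 − 40 = 1499.

1499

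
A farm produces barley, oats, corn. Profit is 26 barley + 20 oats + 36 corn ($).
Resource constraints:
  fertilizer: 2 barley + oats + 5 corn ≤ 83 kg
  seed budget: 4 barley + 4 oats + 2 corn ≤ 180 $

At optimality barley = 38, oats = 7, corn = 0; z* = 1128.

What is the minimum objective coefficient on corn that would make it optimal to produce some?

Both fertilizer and seed budget are binding at x*.
The binding rows give the dual system: 2·y_fertilizer + 4·y_seed budget = 26 and 1·y_fertilizer + 4·y_seed budget = 20.
This yields shadow prices y_fertilizer = 6, y_seed budget = 3.5.
corn enters the basis when its profit ≥ yᵀa₃ = 6·5 + 3.5·2 = 37.

37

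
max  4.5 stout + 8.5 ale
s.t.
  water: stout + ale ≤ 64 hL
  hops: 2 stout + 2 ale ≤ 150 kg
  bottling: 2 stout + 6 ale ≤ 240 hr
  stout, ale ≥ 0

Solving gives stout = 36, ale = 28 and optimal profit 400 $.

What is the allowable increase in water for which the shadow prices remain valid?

11

Binding constraints: water, bottling. The basis is B = [[1,1],[2,6]] with det 4.
Per unit increase in water, x* moves by d = (1.5, -0.5).
The basis stays optimal until hops becomes binding; allowable increase = 11 hL.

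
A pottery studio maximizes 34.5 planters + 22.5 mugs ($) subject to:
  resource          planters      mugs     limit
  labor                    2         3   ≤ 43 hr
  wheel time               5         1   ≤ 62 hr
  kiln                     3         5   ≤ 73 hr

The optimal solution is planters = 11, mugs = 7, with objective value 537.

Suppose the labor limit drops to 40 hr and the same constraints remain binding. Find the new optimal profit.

519

Binding: labor and wheel time. Non-binding: kiln (5 unused).
By complementary slackness, y = 0 for the non-binding constraint.
From A_Bᵀ y = c: 2·y_labor + 5·y_wheel time = 34.5; 3·y_labor + 1·y_wheel time = 22.5.
Solving: y_labor = 6, y_wheel time = 4.5.
Δz = y_labor·Δb = 6 × (-3) = -18, so new z* = 537 − 18 = 519.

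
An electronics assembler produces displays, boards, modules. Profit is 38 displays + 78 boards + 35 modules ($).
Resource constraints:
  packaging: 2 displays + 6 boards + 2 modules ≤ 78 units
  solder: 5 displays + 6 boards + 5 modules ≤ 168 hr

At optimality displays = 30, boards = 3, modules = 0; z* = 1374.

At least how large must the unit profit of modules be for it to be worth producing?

At the optimum: packaging uses 78 of 78 (binding); solder uses 168 of 168 (binding).
Dual feasibility on the basic columns requires 2·y_packaging + 5·y_solder = 38, 6·y_packaging + 6·y_solder = 78.
→ y_packaging = 9 and y_solder = 4.
modules enters the basis when its profit ≥ yᵀa₃ = 9·2 + 4·5 = 38.

38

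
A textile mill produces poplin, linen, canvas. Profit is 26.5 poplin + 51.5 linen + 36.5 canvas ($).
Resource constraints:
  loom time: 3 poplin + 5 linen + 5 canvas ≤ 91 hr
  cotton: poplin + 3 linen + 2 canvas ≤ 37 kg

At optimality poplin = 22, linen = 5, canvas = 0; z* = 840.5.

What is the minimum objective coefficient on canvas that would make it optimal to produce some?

46

Both loom time and cotton are binding at x*.
Dual feasibility on the basic columns requires 3·y_loom time + 1·y_cotton = 26.5, 5·y_loom time + 3·y_cotton = 51.5.
→ y_loom time = 7 and y_cotton = 5.5.
canvas enters the basis when its profit ≥ yᵀa₃ = 7·5 + 5.5·2 = 46.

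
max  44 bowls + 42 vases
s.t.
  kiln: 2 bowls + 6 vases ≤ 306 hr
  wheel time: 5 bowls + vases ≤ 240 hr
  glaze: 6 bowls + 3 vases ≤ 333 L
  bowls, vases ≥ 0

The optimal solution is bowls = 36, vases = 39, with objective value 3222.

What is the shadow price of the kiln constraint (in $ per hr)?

4

Check each constraint at x*: kiln 306/306 (tight); wheel time 219/240 (slack 21); glaze 333/333 (tight).
By complementary slackness, y = 0 for the non-binding constraint.
From A_Bᵀ y = c: 2·y_kiln + 6·y_glaze = 44; 6·y_kiln + 3·y_glaze = 42.
Solving: y_kiln = 4, y_glaze = 6.
Shadow price of kiln = 4.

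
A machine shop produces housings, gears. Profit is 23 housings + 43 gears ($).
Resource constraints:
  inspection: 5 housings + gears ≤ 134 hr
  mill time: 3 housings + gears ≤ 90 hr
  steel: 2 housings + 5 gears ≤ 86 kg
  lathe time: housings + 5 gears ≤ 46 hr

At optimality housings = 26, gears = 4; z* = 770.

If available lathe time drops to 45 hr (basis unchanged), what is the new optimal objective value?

762

Binding: inspection and lathe time. Non-binding: mill time (8 unused), steel (14 unused).
Since mill time, steel are not tight, their duals are 0.
From A_Bᵀ y = c: 5·y_inspection + 1·y_lathe time = 23; 1·y_inspection + 5·y_lathe time = 43.
→ y_inspection = 3 and y_lathe time = 8.
Δz = y_lathe time·Δb = 8 × (-1) = -8, so new z* = 770 − 8 = 762.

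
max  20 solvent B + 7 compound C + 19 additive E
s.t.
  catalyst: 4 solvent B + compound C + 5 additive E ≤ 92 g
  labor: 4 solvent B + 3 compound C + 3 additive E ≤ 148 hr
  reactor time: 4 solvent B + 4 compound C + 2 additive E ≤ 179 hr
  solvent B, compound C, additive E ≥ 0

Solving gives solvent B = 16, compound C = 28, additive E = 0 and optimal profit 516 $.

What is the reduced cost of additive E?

-4

Binding: catalyst and labor. Non-binding: reactor time (3 unused).
By complementary slackness, y = 0 for the non-binding constraint.
From A_Bᵀ y = c: 4·y_catalyst + 4·y_labor = 20; 1·y_catalyst + 3·y_labor = 7.
Solving: y_catalyst = 4, y_labor = 1.
Reduced cost of additive E: c₃ − yᵀa₃ = 19 − (4·5 + 1·3) = 19 − 23 = -4.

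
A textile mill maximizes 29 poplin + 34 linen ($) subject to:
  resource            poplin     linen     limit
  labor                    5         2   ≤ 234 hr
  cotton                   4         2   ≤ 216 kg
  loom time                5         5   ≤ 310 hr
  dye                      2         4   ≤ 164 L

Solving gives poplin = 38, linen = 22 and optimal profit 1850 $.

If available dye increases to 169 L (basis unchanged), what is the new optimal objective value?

1885

Binding: labor and dye. Non-binding: cotton (20 unused), loom time (10 unused).
Since cotton, loom time are not tight, their duals are 0.
The binding rows give the dual system: 5·y_labor + 2·y_dye = 29 and 2·y_labor + 4·y_dye = 34.
→ y_labor = 3 and y_dye = 7.
Δz = y_dye·Δb = 7 × (5) = 35, so new z* = 1850 + 35 = 1885.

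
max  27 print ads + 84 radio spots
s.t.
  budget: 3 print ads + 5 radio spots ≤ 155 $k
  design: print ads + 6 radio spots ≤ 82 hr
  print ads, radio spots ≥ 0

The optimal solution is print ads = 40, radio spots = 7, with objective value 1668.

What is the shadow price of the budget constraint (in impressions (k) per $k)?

Check each constraint at x*: budget 155/155 (tight); design 82/82 (tight).
Dual feasibility on the basic columns requires 3·y_budget + 1·y_design = 27, 5·y_budget + 6·y_design = 84.
This yields shadow prices y_budget = 6, y_design = 9.
Shadow price of budget = 6.

6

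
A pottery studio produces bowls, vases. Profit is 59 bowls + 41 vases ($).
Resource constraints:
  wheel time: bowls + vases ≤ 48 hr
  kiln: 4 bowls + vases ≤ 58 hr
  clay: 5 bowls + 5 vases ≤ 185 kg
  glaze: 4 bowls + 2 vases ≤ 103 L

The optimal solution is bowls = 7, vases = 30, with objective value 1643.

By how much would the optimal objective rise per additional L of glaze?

Check each constraint at x*: wheel time 37/48 (slack 11); kiln 58/58 (tight); clay 185/185 (tight); glaze 88/103 (slack 15).
By complementary slackness, y = 0 for the non-binding constraints.
Dual feasibility on the basic columns requires 4·y_kiln + 5·y_clay = 59, 1·y_kiln + 5·y_clay = 41.
→ y_kiln = 6 and y_clay = 7.
Shadow price of glaze = 0.

0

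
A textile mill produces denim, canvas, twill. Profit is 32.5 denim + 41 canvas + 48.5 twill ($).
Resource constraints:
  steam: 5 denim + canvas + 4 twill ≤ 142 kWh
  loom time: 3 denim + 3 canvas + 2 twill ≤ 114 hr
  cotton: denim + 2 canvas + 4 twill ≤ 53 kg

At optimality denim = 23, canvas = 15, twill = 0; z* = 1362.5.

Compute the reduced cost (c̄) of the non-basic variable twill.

Binding: loom time and cotton. Non-binding: steam (12 unused).
Slack constraints have shadow price 0 (complementary slackness).
The binding rows give the dual system: 3·y_loom time + 1·y_cotton = 32.5 and 3·y_loom time + 2·y_cotton = 41.
This yields shadow prices y_loom time = 8, y_cotton = 8.5.
Reduced cost of twill: c₃ − yᵀa₃ = 48.5 − (8·2 + 8.5·4) = 48.5 − 50 = -1.5.

-1.5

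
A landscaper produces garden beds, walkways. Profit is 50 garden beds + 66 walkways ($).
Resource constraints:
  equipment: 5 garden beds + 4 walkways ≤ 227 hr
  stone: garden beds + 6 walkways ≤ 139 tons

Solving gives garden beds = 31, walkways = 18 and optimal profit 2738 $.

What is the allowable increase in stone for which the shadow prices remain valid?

201.5

Binding constraints: equipment, stone. The basis is B = [[5,4],[1,6]] with det 26.
Per unit increase in stone, x* moves by d = (-0.1538, 0.1923).
The basis stays optimal until garden beds reaches 0; allowable increase = 201.5 tons.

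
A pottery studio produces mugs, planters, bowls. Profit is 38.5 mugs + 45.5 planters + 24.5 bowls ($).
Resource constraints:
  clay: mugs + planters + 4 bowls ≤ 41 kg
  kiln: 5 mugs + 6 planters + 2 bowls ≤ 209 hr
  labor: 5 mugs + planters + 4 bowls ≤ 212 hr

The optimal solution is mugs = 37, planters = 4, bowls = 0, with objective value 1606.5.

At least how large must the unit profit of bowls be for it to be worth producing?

28

At the optimum: clay uses 41 of 41 (binding); kiln uses 209 of 209 (binding); labor uses 189 of 212 (slack = 23).
Since labor is not tight, its dual is 0.
Dual feasibility on the basic columns requires 1·y_clay + 5·y_kiln = 38.5, 1·y_clay + 6·y_kiln = 45.5.
This yields shadow prices y_clay = 3.5, y_kiln = 7.
bowls enters the basis when its profit ≥ yᵀa₃ = 3.5·4 + 7·2 = 28.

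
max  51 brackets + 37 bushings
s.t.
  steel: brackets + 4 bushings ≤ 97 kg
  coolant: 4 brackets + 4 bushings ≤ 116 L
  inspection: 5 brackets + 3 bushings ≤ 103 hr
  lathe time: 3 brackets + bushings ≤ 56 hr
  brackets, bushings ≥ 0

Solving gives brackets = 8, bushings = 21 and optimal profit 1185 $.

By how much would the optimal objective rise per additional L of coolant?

4

Binding: coolant and inspection. Non-binding: steel (5 unused), lathe time (11 unused).
By complementary slackness, y = 0 for the non-binding constraints.
The binding rows give the dual system: 4·y_coolant + 5·y_inspection = 51 and 4·y_coolant + 3·y_inspection = 37.
→ y_coolant = 4 and y_inspection = 7.
Shadow price of coolant = 4.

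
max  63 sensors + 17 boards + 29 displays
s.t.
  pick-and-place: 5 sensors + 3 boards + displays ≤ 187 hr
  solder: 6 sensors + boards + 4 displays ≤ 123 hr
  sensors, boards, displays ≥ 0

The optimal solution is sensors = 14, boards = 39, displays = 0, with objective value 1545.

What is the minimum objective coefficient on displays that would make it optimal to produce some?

Check each constraint at x*: pick-and-place 187/187 (tight); solder 123/123 (tight).
Dual feasibility on the basic columns requires 5·y_pick-and-place + 6·y_solder = 63, 3·y_pick-and-place + 1·y_solder = 17.
→ y_pick-and-place = 3 and y_solder = 8.
displays enters the basis when its profit ≥ yᵀa₃ = 3·1 + 8·4 = 35.

35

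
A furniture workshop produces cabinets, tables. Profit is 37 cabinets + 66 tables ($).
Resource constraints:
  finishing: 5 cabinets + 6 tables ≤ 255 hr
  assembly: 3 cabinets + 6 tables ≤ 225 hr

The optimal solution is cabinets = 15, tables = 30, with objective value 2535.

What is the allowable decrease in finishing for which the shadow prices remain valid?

Binding constraints: finishing, assembly. The basis is B = [[5,6],[3,6]] with det 12.
Per unit decrease in finishing, x* moves by d = (-0.5, 0.25).
The basis stays optimal until cabinets reaches 0; allowable decrease = 30 hr.

30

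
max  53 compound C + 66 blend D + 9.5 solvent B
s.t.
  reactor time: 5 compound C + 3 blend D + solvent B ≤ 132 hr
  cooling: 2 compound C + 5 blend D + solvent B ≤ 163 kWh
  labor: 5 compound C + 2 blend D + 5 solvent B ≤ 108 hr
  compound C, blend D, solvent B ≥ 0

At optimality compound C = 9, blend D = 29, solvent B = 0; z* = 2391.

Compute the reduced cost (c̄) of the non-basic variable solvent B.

At the optimum: reactor time uses 132 of 132 (binding); cooling uses 163 of 163 (binding); labor uses 103 of 108 (slack = 5).
Slack constraints have shadow price 0 (complementary slackness).
From A_Bᵀ y = c: 5·y_reactor time + 2·y_cooling = 53; 3·y_reactor time + 5·y_cooling = 66.
Solving: y_reactor time = 7, y_cooling = 9.
Reduced cost of solvent B: c₃ − yᵀa₃ = 9.5 − (7·1 + 9·1) = 9.5 − 16 = -6.5.

-6.5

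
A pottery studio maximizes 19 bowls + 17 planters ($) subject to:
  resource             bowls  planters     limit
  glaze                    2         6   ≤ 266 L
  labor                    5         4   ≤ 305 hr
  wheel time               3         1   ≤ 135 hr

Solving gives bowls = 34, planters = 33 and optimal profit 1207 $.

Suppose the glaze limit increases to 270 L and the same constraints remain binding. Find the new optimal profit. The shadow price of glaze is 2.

1215

Δb = 4, so new z* = 1207 + (2)·(4) = 1207 + 8 = 1215.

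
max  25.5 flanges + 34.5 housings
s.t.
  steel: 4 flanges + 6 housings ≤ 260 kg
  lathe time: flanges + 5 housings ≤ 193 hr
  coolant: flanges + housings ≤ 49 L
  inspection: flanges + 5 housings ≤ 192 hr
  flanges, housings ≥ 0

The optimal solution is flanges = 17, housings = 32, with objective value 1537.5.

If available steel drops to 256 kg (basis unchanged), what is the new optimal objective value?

Binding: steel and coolant. Non-binding: lathe time (16 unused), inspection (15 unused).
By complementary slackness, y = 0 for the non-binding constraints.
From A_Bᵀ y = c: 4·y_steel + 1·y_coolant = 25.5; 6·y_steel + 1·y_coolant = 34.5.
This yields shadow prices y_steel = 4.5, y_coolant = 7.5.
Δz = y_steel·Δb = 4.5 × (-4) = -18, so new z* = 1537.5 − 18 = 1519.5.

1519.5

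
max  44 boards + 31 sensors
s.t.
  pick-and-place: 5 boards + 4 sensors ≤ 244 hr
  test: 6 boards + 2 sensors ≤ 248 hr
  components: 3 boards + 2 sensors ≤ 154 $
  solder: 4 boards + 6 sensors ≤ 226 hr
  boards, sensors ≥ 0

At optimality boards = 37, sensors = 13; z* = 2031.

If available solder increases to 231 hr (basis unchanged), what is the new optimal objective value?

Binding: test and solder. Non-binding: pick-and-place (7 unused), components (17 unused).
Slack constraints have shadow price 0 (complementary slackness).
Dual feasibility on the basic columns requires 6·y_test + 4·y_solder = 44, 2·y_test + 6·y_solder = 31.
Solving: y_test = 5, y_solder = 3.5.
Δz = y_solder·Δb = 3.5 × (5) = 17.5, so new z* = 2031 + 17.5 = 2048.5.

2048.5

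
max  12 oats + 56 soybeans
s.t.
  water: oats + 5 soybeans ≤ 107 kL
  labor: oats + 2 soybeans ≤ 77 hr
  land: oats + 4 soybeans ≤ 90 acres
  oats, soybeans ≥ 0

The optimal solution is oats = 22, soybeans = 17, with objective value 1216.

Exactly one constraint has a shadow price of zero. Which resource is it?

labor

water: 107/107 (binding)
labor: 56/77 (slack 21)
land: 90/90 (binding)
By complementary slackness, a constraint with positive slack has shadow price 0 → labor.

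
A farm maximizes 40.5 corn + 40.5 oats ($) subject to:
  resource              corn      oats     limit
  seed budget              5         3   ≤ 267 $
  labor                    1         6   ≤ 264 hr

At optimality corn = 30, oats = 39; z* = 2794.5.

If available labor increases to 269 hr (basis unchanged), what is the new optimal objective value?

2809.5

At the optimum: seed budget uses 267 of 267 (binding); labor uses 264 of 264 (binding).
Dual feasibility on the basic columns requires 5·y_seed budget + 1·y_labor = 40.5, 3·y_seed budget + 6·y_labor = 40.5.
→ y_seed budget = 7.5 and y_labor = 3.
Δz = y_labor·Δb = 3 × (5) = 15, so new z* = 2794.5 + 15 = 2809.5.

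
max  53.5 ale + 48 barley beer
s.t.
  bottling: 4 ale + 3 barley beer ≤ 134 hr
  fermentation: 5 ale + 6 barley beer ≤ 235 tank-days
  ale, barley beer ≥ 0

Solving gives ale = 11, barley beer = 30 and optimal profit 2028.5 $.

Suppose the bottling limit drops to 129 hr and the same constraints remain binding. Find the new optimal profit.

Both bottling and fermentation are binding at x*.
From A_Bᵀ y = c: 4·y_bottling + 5·y_fermentation = 53.5; 3·y_bottling + 6·y_fermentation = 48.
→ y_bottling = 9 and y_fermentation = 3.5.
Δz = y_bottling·Δb = 9 × (-5) = -45, so new z* = 2028.5 − 45 = 1983.5.

1983.5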